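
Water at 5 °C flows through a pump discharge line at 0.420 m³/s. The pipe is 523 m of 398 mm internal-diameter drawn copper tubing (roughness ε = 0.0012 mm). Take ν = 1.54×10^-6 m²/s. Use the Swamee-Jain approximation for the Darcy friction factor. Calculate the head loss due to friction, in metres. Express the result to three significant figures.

V = 4Q/(πD²) = 4·0.420/(π·0.398²) = 3.376 m/s
Re = VD/ν = 3.376·0.398/1.54×10^-6 = 8.72×10^5 → turbulent
ε/D = 0.0012/398 = 3.02×10^-6
Swamee-Jain: f = 0.01195
h_f = f(L/D)V²/(2g) = 0.01195·(523/0.398)·3.376²/(2·9.81) = 9.120 m

h_f ≈ 9.12 m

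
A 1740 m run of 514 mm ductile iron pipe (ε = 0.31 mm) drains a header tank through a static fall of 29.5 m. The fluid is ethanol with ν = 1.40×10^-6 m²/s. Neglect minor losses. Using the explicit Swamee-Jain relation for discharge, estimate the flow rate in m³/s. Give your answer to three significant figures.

Q ≈ 0.643 m³/s

Swamee-Jain (Type II): Q = -0.965·√(gD⁵h_f/L)·ln[ε/(3.7D) + √(3.17ν²L/(gD³h_f))]
√(gD⁵h_f/L) = √(9.81·0.514⁵·29.5/1740) = 0.07725
ε/(3.7D) = 1.63×10^-4; √(3.17ν²L/(gD³h_f)) = 1.66×10^-5
Q = -0.965·0.07725·ln(1.796×10^-4) = 0.6429 m³/s
Check: V = 3.10 m/s, Re = 1.14×10^6, f = 0.01790, h_f = 29.7 m ≈ 29.5 m ✓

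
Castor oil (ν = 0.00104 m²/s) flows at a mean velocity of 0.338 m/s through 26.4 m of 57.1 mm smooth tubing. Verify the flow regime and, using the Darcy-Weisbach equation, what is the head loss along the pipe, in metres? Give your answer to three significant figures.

h_f ≈ 9.28 m

Re = VD/ν = 0.338·0.05710/0.00104 = 18.6 → laminar (Re < 2300)
f = 64/Re = 3.449
h_f = f(L/D)V²/(2g) = 3.449·(26.4/0.05710)·0.338²/(2·9.81) = 9.285 m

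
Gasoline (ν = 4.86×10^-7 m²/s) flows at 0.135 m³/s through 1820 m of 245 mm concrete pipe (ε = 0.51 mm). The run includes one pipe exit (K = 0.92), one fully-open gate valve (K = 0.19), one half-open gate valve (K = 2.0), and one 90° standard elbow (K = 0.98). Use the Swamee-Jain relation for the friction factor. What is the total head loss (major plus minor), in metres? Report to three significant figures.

V = 4Q/(πD²) = 2.864 m/s; V²/2g = 0.4180 m
Re = 1.44×10^6, ε/D = 0.00208 → f = 0.02385 (Swamee-Jain)
Major: h_f = f(L/D)·V²/2g = 0.02385·7429·0.4180 = 74.06 m
Minor: ΣK = 4.09; h_m = ΣK·V²/2g = 1.709 m
Total H_L = 74.06 + 1.709 = 75.77 m

H_L ≈ 75.8 m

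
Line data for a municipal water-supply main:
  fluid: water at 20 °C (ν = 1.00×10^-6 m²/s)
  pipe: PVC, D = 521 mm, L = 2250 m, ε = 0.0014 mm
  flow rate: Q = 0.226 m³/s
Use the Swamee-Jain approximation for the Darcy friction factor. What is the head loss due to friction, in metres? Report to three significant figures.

V = 4Q/(πD²) = 4·0.226/(π·0.521²) = 1.060 m/s
Re = VD/ν = 1.060·0.521/1.00×10^-6 = 5.52×10^5 → turbulent
ε/D = 0.0014/521 = 2.69×10^-6
Swamee-Jain: f = 0.01291
h_f = f(L/D)V²/(2g) = 0.01291·(2250/0.521)·1.060²/(2·9.81) = 3.193 m

h_f ≈ 3.19 m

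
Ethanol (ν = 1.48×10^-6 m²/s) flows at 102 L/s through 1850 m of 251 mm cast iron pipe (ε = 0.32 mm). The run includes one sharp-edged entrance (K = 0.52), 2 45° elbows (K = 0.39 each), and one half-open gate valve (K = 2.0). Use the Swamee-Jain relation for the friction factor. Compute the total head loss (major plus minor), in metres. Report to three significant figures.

H_L ≈ 35.4 m

V = 4Q/(πD²) = 2.061 m/s; V²/2g = 0.2166 m
Re = 3.50×10^5, ε/D = 0.00127 → f = 0.02170 (Swamee-Jain)
Major: h_f = f(L/D)·V²/2g = 0.02170·7371·0.2166 = 34.64 m
Minor: ΣK = 3.30; h_m = ΣK·V²/2g = 0.7147 m
Total H_L = 34.64 + 0.7147 = 35.35 m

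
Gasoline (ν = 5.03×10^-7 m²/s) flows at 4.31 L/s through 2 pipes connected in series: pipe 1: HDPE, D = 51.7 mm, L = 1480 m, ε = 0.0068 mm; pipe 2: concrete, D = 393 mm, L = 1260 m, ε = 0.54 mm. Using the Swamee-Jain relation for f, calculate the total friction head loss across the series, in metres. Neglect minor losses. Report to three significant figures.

Pipe 1: V = 2.053 m/s, Re = 2.11×10^5, ε/D = 1.32×10^-4, f = 0.01650, h_1 = f(L/D)V²/2g = 101.5 m
Pipe 2: V = 0.03553 m/s, Re = 2.78×10^4, ε/D = 0.00137, f = 0.02734, h_2 = f(L/D)V²/2g = 0.005640 m
Series → Q common, losses add: H = Σh = 101.5 m

H ≈ 102 m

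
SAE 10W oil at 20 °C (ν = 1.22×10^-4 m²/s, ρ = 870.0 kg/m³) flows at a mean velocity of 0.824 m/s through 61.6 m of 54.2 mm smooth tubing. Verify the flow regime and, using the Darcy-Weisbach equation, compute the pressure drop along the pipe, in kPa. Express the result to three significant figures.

Re = VD/ν = 0.824·0.05420/1.22×10^-4 = 366 → laminar (Re < 2300)
f = 64/Re = 0.1748
h_f = f(L/D)V²/(2g) = 0.1748·(61.6/0.05420)·0.824²/(2·9.81) = 6.876 m
Δp = ρg·h_f = 870.0·9.81·6.876 = 58.69 kPa

Δp ≈ 58.7 kPa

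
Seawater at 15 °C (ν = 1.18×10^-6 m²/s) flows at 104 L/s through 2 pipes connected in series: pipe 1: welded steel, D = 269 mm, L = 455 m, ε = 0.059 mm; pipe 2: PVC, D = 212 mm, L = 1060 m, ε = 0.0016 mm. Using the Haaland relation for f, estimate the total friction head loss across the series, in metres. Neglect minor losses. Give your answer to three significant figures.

H ≈ 33.3 m

Pipe 1: V = 1.830 m/s, Re = 4.17×10^5, ε/D = 2.19×10^-4, f = 0.01570, h_1 = f(L/D)V²/2g = 4.533 m
Pipe 2: V = 2.946 m/s, Re = 5.29×10^5, ε/D = 7.55×10^-6, f = 0.01302, h_2 = f(L/D)V²/2g = 28.80 m
Series → Q common, losses add: H = Σh = 33.33 m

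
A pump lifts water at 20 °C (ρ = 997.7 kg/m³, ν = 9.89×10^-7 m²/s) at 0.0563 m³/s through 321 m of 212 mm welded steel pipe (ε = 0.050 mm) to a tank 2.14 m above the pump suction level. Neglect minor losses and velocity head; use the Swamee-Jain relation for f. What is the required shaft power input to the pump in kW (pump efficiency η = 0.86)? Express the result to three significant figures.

V = 4Q/(πD²) = 1.595 m/s; Re = 3.42×10^5; ε/D = 2.36×10^-4; f = 0.01637
h_f = f(L/D)V²/2g = 3.215 m
Total head H = z + h_f = 2.14 + 3.215 = 5.355 m
P_hyd = ρgQH = 997.7·9.81·0.0563·5.355 = 2.951 kW
P_shaft = P_hyd/η = 2.951/0.86 = 3.431 kW

P_shaft ≈ 3.43 kW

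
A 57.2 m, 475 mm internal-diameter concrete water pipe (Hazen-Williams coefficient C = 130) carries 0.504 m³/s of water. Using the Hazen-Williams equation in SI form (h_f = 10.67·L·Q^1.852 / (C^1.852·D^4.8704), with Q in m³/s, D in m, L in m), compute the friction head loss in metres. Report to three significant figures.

h_f ≈ 0.784 m

h_f = 10.67·57.2·0.504^1.852 / (130^1.852·0.475^4.8704) = 0.7836 m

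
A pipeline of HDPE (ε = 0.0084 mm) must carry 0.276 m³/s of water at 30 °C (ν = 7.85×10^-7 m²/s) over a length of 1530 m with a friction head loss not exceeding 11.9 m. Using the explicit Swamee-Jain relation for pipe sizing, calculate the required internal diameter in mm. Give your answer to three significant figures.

D ≈ 398 mm

Swamee-Jain (Type III): D = 0.66·[ε^1.25·(LQ²/(gh_f))^4.75 + ν·Q^9.4·(L/(gh_f))^5.2]^0.04
LQ²/(gh_f) = 0.9984; L/(gh_f) = 13.11
Term 1 = ε^1.25·(…)^4.75 = 4.49×10^-7; Term 2 = ν·Q^9.4·(…)^5.2 = 2.82×10^-6
D = 0.66·(4.49×10^-7 + 2.82×10^-6)^0.04 = 0.3982 m = 398 mm
Check: V = 2.22 m/s, Re = 1.12×10^6, f = 0.01192, h_f = 11.5 m ≈ 11.9 m ✓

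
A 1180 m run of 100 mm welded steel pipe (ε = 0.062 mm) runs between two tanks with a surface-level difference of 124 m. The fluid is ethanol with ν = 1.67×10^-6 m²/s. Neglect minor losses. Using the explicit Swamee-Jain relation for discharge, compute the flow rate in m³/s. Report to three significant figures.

Q ≈ 0.0256 m³/s

Swamee-Jain (Type II): Q = -0.965·√(gD⁵h_f/L)·ln[ε/(3.7D) + √(3.17ν²L/(gD³h_f))]
√(gD⁵h_f/L) = √(9.81·0.100⁵·124/1180) = 0.003211
ε/(3.7D) = 1.68×10^-4; √(3.17ν²L/(gD³h_f)) = 9.26×10^-5
Q = -0.965·0.003211·ln(2.602×10^-4) = 0.02557 m³/s
Check: V = 3.26 m/s, Re = 1.95×10^5, f = 0.01958, h_f = 125 m ≈ 124 m ✓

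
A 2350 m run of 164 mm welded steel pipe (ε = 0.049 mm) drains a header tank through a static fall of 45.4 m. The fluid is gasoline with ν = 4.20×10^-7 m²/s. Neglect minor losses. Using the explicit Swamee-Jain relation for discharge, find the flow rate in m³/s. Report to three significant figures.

Q ≈ 0.0419 m³/s

Swamee-Jain (Type II): Q = -0.965·√(gD⁵h_f/L)·ln[ε/(3.7D) + √(3.17ν²L/(gD³h_f))]
√(gD⁵h_f/L) = √(9.81·0.164⁵·45.4/2350) = 0.004742
ε/(3.7D) = 8.08×10^-5; √(3.17ν²L/(gD³h_f)) = 2.59×10^-5
Q = -0.965·0.004742·ln(1.066×10^-4) = 0.04185 m³/s
Check: V = 1.98 m/s, Re = 7.74×10^5, f = 0.01594, h_f = 45.7 m ≈ 45.4 m ✓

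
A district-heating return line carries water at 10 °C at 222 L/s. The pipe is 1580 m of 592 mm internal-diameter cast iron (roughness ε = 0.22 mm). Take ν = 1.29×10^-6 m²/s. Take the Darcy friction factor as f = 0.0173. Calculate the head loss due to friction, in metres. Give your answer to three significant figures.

h_f ≈ 1.53 m

V = 4Q/(πD²) = 4·0.222/(π·0.592²) = 0.8065 m/s
h_f = f(L/D)V²/(2g) = 0.01730·(1580/0.592)·0.8065²/(2·9.81) = 1.531 m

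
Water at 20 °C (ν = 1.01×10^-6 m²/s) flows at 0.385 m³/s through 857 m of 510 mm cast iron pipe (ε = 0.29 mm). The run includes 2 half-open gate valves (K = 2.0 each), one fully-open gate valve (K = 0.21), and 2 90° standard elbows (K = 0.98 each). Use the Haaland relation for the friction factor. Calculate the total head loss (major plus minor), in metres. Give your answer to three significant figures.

V = 4Q/(πD²) = 1.885 m/s; V²/2g = 0.1810 m
Re = 9.52×10^5, ε/D = 5.69×10^-4 → f = 0.01765 (Haaland)
Major: h_f = f(L/D)·V²/2g = 0.01765·1680·0.1810 = 5.368 m
Minor: ΣK = 6.17; h_m = ΣK·V²/2g = 1.117 m
Total H_L = 5.368 + 1.117 = 6.485 m

H_L ≈ 6.49 m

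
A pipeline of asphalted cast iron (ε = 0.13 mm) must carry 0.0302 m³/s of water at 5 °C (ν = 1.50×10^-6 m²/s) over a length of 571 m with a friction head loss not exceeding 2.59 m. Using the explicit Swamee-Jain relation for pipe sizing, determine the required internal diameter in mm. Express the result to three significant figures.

Swamee-Jain (Type III): D = 0.66·[ε^1.25·(LQ²/(gh_f))^4.75 + ν·Q^9.4·(L/(gh_f))^5.2]^0.04
LQ²/(gh_f) = 0.02050; L/(gh_f) = 22.47
Term 1 = ε^1.25·(…)^4.75 = 1.33×10^-13; Term 2 = ν·Q^9.4·(…)^5.2 = 8.26×10^-14
D = 0.66·(1.33×10^-13 + 8.26×10^-14)^0.04 = 0.2055 m = 206 mm
Check: V = 0.910 m/s, Re = 1.25×10^5, f = 0.02046, h_f = 2.40 m ≈ 2.59 m ✓

D ≈ 206 mm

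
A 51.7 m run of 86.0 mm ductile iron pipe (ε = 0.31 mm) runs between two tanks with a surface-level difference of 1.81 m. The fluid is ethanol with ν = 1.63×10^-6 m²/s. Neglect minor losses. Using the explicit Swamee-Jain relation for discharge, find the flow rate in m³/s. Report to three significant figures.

Q ≈ 0.00828 m³/s

Swamee-Jain (Type II): Q = -0.965·√(gD⁵h_f/L)·ln[ε/(3.7D) + √(3.17ν²L/(gD³h_f))]
√(gD⁵h_f/L) = √(9.81·0.0860⁵·1.81/51.7) = 0.001271
ε/(3.7D) = 9.74×10^-4; √(3.17ν²L/(gD³h_f)) = 1.96×10^-4
Q = -0.965·0.001271·ln(0.001171) = 0.008280 m³/s
Check: V = 1.43 m/s, Re = 7.52×10^4, f = 0.02937, h_f = 1.83 m ≈ 1.81 m ✓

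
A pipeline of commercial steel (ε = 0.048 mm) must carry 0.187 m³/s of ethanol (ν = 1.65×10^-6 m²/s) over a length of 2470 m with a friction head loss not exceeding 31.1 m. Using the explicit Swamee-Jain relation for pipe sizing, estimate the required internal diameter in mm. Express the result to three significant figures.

Swamee-Jain (Type III): D = 0.66·[ε^1.25·(LQ²/(gh_f))^4.75 + ν·Q^9.4·(L/(gh_f))^5.2]^0.04
LQ²/(gh_f) = 0.2831; L/(gh_f) = 8.096
Term 1 = ε^1.25·(…)^4.75 = 9.96×10^-9; Term 2 = ν·Q^9.4·(…)^5.2 = 1.25×10^-8
D = 0.66·(9.96×10^-9 + 1.25×10^-8)^0.04 = 0.3263 m = 326 mm
Check: V = 2.24 m/s, Re = 4.42×10^5, f = 0.01518, h_f = 29.3 m ≈ 31.1 m ✓

D ≈ 326 mm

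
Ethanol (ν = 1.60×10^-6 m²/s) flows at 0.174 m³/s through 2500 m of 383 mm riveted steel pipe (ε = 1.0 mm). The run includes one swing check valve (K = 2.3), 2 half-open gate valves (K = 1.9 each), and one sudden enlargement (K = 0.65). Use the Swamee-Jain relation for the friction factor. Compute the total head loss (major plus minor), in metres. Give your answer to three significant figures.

H_L ≈ 20.3 m

V = 4Q/(πD²) = 1.510 m/s; V²/2g = 0.1163 m
Re = 3.62×10^5, ε/D = 0.00261 → f = 0.02572 (Swamee-Jain)
Major: h_f = f(L/D)·V²/2g = 0.02572·6527·0.1163 = 19.52 m
Minor: ΣK = 6.75; h_m = ΣK·V²/2g = 0.7847 m
Total H_L = 19.52 + 0.7847 = 20.30 m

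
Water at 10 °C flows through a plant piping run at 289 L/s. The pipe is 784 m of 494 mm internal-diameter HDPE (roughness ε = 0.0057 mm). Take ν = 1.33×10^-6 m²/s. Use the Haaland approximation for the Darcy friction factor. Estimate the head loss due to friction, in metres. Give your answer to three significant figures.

h_f ≈ 2.38 m

V = 4Q/(πD²) = 4·0.289/(π·0.494²) = 1.508 m/s
Re = VD/ν = 1.508·0.494/1.33×10^-6 = 5.60×10^5 → turbulent
ε/D = 0.0057/494 = 1.15×10^-5
Haaland: f = 0.01294
h_f = f(L/D)V²/(2g) = 0.01294·(784/0.494)·1.508²/(2·9.81) = 2.381 m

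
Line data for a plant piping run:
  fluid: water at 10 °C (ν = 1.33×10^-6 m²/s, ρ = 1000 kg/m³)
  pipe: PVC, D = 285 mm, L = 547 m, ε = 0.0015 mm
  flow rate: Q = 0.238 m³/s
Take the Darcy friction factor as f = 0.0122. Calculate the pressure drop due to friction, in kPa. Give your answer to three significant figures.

V = 4Q/(πD²) = 4·0.238/(π·0.285²) = 3.731 m/s
h_f = f(L/D)V²/(2g) = 0.01220·(547/0.285)·3.731²/(2·9.81) = 16.61 m
Δp = ρg·h_f = 1000·9.81·16.61 = 163.0 kPa

Δp ≈ 163 kPa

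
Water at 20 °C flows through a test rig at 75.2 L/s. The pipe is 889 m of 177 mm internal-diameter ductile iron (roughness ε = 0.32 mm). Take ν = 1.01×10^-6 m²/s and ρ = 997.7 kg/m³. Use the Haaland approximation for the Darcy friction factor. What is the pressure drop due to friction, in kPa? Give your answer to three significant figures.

Δp ≈ 542 kPa

V = 4Q/(πD²) = 4·0.0752/(π·0.177²) = 3.056 m/s
Re = VD/ν = 3.056·0.177/1.01×10^-6 = 5.36×10^5 → turbulent
ε/D = 0.32/177 = 0.00181
Haaland: f = 0.02317
h_f = f(L/D)V²/(2g) = 0.02317·(889/0.177)·3.056²/(2·9.81) = 55.41 m
Δp = ρg·h_f = 997.7·9.81·55.41 = 542.3 kPa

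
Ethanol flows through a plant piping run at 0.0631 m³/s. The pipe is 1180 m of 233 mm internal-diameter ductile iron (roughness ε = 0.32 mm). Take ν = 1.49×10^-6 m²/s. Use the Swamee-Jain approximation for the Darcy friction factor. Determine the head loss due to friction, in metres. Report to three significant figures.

V = 4Q/(πD²) = 4·0.0631/(π·0.233²) = 1.480 m/s
Re = VD/ν = 1.480·0.233/1.49×10^-6 = 2.31×10^5 → turbulent
ε/D = 0.32/233 = 0.00137
Swamee-Jain: f = 0.02240
h_f = f(L/D)V²/(2g) = 0.02240·(1180/0.233)·1.480²/(2·9.81) = 12.66 m

h_f ≈ 12.7 m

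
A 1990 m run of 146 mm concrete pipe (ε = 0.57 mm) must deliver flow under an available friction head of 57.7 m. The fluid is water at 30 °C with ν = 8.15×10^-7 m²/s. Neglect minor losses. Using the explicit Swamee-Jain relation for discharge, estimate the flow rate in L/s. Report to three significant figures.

Swamee-Jain (Type II): Q = -0.965·√(gD⁵h_f/L)·ln[ε/(3.7D) + √(3.17ν²L/(gD³h_f))]
√(gD⁵h_f/L) = √(9.81·0.146⁵·57.7/1990) = 0.004344
ε/(3.7D) = 0.00106; √(3.17ν²L/(gD³h_f)) = 4.88×10^-5
Q = -0.965·0.004344·ln(0.001104) = 0.02854 m³/s
Check: V = 1.70 m/s, Re = 3.05×10^5, f = 0.02872, h_f = 58.0 m ≈ 57.7 m ✓

Q ≈ 28.5 L/s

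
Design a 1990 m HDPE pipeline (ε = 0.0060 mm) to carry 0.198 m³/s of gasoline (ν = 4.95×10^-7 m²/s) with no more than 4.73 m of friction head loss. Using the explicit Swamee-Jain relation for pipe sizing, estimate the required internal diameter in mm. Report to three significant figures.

D ≈ 441 mm

Swamee-Jain (Type III): D = 0.66·[ε^1.25·(LQ²/(gh_f))^4.75 + ν·Q^9.4·(L/(gh_f))^5.2]^0.04
LQ²/(gh_f) = 1.681; L/(gh_f) = 42.89
Term 1 = ε^1.25·(…)^4.75 = 3.50×10^-6; Term 2 = ν·Q^9.4·(…)^5.2 = 3.73×10^-5
D = 0.66·(3.50×10^-6 + 3.73×10^-5)^0.04 = 0.4405 m = 441 mm
Check: V = 1.30 m/s, Re = 1.16×10^6, f = 0.01169, h_f = 4.54 m ≈ 4.73 m ✓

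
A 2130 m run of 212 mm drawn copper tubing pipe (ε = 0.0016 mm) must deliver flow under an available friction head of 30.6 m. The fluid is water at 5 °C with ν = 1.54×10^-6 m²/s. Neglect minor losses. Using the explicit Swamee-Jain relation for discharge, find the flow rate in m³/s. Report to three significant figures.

Q ≈ 0.0710 m³/s

Swamee-Jain (Type II): Q = -0.965·√(gD⁵h_f/L)·ln[ε/(3.7D) + √(3.17ν²L/(gD³h_f))]
√(gD⁵h_f/L) = √(9.81·0.212⁵·30.6/2130) = 0.007769
ε/(3.7D) = 2.04×10^-6; √(3.17ν²L/(gD³h_f)) = 7.48×10^-5
Q = -0.965·0.007769·ln(7.686×10^-5) = 0.07102 m³/s
Check: V = 2.01 m/s, Re = 2.77×10^5, f = 0.01468, h_f = 30.4 m ≈ 30.6 m ✓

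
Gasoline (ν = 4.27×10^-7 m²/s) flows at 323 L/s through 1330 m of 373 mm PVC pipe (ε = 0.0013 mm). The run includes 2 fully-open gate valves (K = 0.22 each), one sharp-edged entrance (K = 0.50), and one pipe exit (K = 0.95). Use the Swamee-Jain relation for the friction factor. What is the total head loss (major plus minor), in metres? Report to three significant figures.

V = 4Q/(πD²) = 2.956 m/s; V²/2g = 0.4453 m
Re = 2.58×10^6, ε/D = 3.49×10^-6 → f = 0.01011 (Swamee-Jain)
Major: h_f = f(L/D)·V²/2g = 0.01011·3566·0.4453 = 16.06 m
Minor: ΣK = 1.89; h_m = ΣK·V²/2g = 0.8417 m
Total H_L = 16.06 + 0.8417 = 16.90 m

H_L ≈ 16.9 m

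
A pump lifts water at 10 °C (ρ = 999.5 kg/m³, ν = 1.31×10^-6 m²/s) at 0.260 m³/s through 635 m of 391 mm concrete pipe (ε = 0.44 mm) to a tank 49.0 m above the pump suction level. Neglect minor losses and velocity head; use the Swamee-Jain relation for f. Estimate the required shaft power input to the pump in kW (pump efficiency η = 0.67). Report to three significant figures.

P_shaft ≈ 217 kW

V = 4Q/(πD²) = 2.165 m/s; Re = 6.46×10^5; ε/D = 0.00113; f = 0.02075
h_f = f(L/D)V²/2g = 8.053 m
Total head H = z + h_f = 49.0 + 8.053 = 57.05 m
P_hyd = ρgQH = 999.5·9.81·0.260·57.05 = 145.4 kW
P_shaft = P_hyd/η = 145.4/0.67 = 217.1 kW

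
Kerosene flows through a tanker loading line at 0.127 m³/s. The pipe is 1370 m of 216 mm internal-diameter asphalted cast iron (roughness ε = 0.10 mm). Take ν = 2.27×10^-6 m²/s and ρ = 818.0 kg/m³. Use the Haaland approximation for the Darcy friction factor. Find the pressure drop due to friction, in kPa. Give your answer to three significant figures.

Δp ≈ 553 kPa

V = 4Q/(πD²) = 4·0.127/(π·0.216²) = 3.466 m/s
Re = VD/ν = 3.466·0.216/2.27×10^-6 = 3.30×10^5 → turbulent
ε/D = 0.10/216 = 4.63×10^-4
Haaland: f = 0.01774
h_f = f(L/D)V²/(2g) = 0.01774·(1370/0.216)·3.466²/(2·9.81) = 68.90 m
Δp = ρg·h_f = 818.0·9.81·68.90 = 552.9 kPa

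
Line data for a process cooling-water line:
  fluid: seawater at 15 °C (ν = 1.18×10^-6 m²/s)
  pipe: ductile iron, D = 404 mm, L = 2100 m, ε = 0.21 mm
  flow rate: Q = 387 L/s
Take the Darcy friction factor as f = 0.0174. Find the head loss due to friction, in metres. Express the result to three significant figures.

h_f ≈ 42.0 m

V = 4Q/(πD²) = 4·0.387/(π·0.404²) = 3.019 m/s
h_f = f(L/D)V²/(2g) = 0.01740·(2100/0.404)·3.019²/(2·9.81) = 42.02 m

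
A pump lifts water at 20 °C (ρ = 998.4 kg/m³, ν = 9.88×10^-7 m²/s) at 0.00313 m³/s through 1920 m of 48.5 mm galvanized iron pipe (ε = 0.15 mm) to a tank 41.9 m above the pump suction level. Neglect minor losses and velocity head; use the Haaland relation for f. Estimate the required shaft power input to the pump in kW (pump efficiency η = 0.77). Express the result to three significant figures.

V = 4Q/(πD²) = 1.694 m/s; Re = 8.32×10^4; ε/D = 0.00309; f = 0.02781
h_f = f(L/D)V²/2g = 161.1 m
Total head H = z + h_f = 41.9 + 161.1 = 203.0 m
P_hyd = ρgQH = 998.4·9.81·0.00313·203.0 = 6.222 kW
P_shaft = P_hyd/η = 6.222/0.77 = 8.081 kW

P_shaft ≈ 8.08 kW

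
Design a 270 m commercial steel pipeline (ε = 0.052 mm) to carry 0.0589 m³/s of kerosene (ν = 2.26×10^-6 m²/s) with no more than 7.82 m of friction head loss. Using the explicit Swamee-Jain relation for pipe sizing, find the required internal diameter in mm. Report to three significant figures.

D ≈ 180 mm

Swamee-Jain (Type III): D = 0.66·[ε^1.25·(LQ²/(gh_f))^4.75 + ν·Q^9.4·(L/(gh_f))^5.2]^0.04
LQ²/(gh_f) = 0.01221; L/(gh_f) = 3.520
Term 1 = ε^1.25·(…)^4.75 = 3.61×10^-15; Term 2 = ν·Q^9.4·(…)^5.2 = 4.31×10^-15
D = 0.66·(3.61×10^-15 + 4.31×10^-15)^0.04 = 0.1801 m = 180 mm
Check: V = 2.31 m/s, Re = 1.84×10^5, f = 0.01789, h_f = 7.31 m ≈ 7.82 m ✓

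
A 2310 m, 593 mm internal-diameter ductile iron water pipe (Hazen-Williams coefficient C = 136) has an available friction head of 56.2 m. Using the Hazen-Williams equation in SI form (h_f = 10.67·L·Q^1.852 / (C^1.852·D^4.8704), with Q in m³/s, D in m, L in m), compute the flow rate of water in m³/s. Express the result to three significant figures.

Q ≈ 1.29 m³/s

Rearranging: Q = [h_f·C^1.852·D^4.8704 / (10.67·L)]^(1/1.852)
Q = [56.2·136^1.852·0.593^4.8704 / (10.67·2310)]^0.540 = 1.289 m³/s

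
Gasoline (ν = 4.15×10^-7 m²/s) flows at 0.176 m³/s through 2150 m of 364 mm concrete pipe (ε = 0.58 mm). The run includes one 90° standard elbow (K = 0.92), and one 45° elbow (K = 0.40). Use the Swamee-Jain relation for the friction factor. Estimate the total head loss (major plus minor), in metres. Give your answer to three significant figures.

H_L ≈ 19.4 m

V = 4Q/(πD²) = 1.691 m/s; V²/2g = 0.1458 m
Re = 1.48×10^6, ε/D = 0.00159 → f = 0.02228 (Swamee-Jain)
Major: h_f = f(L/D)·V²/2g = 0.02228·5907·0.1458 = 19.18 m
Minor: ΣK = 1.32; h_m = ΣK·V²/2g = 0.1924 m
Total H_L = 19.18 + 0.1924 = 19.38 m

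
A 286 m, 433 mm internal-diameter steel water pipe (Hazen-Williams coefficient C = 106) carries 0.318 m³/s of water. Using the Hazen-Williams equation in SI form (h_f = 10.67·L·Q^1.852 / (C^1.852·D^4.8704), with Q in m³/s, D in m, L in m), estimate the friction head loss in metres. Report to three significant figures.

h_f ≈ 3.82 m

h_f = 10.67·286·0.318^1.852 / (106^1.852·0.433^4.8704) = 3.825 m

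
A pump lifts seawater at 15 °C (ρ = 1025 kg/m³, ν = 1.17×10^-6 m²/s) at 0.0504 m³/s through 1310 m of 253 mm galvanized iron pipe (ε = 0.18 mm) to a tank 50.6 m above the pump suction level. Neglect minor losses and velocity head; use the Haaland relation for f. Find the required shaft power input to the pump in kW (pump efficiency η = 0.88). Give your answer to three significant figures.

P_shaft ≈ 32.1 kW

V = 4Q/(πD²) = 1.003 m/s; Re = 2.17×10^5; ε/D = 7.11×10^-4; f = 0.01957
h_f = f(L/D)V²/2g = 5.191 m
Total head H = z + h_f = 50.6 + 5.191 = 55.79 m
P_hyd = ρgQH = 1025·9.81·0.0504·55.79 = 28.27 kW
P_shaft = P_hyd/η = 28.27/0.88 = 32.13 kW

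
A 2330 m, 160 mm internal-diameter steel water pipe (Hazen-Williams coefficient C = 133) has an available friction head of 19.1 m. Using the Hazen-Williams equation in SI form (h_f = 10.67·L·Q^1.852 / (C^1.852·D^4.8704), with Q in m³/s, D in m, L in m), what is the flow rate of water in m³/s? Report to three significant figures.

Q ≈ 0.0223 m³/s

Rearranging: Q = [h_f·C^1.852·D^4.8704 / (10.67·L)]^(1/1.852)
Q = [19.1·133^1.852·0.160^4.8704 / (10.67·2330)]^0.540 = 0.02234 m³/s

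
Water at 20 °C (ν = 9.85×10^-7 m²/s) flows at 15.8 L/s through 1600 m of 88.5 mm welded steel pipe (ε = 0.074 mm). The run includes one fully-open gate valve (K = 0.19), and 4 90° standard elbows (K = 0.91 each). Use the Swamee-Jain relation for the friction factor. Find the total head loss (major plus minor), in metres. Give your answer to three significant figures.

V = 4Q/(πD²) = 2.569 m/s; V²/2g = 0.3363 m
Re = 2.31×10^5, ε/D = 8.36×10^-4 → f = 0.02033 (Swamee-Jain)
Major: h_f = f(L/D)·V²/2g = 0.02033·18079·0.3363 = 123.6 m
Minor: ΣK = 3.83; h_m = ΣK·V²/2g = 1.288 m
Total H_L = 123.6 + 1.288 = 124.9 m

H_L ≈ 125 m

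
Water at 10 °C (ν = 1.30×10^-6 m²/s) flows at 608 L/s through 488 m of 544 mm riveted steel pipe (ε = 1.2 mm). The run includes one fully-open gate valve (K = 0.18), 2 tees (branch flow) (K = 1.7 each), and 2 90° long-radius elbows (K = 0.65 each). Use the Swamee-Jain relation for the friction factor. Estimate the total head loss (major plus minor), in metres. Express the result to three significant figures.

V = 4Q/(πD²) = 2.616 m/s; V²/2g = 0.3488 m
Re = 1.09×10^6, ε/D = 0.00221 → f = 0.02427 (Swamee-Jain)
Major: h_f = f(L/D)·V²/2g = 0.02427·897.1·0.3488 = 7.593 m
Minor: ΣK = 4.88; h_m = ΣK·V²/2g = 1.702 m
Total H_L = 7.593 + 1.702 = 9.295 m

H_L ≈ 9.29 m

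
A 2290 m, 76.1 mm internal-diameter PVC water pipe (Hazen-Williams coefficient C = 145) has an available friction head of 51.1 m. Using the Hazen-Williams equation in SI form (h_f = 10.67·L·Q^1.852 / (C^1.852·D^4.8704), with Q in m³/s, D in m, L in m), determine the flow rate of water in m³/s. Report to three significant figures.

Q ≈ 0.00593 m³/s

Rearranging: Q = [h_f·C^1.852·D^4.8704 / (10.67·L)]^(1/1.852)
Q = [51.1·145^1.852·0.0761^4.8704 / (10.67·2290)]^0.540 = 0.005926 m³/s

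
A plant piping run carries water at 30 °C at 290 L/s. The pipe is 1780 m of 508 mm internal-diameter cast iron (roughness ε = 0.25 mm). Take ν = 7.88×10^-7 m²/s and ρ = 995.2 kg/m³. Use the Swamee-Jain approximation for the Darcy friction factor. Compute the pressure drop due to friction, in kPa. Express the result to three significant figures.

V = 4Q/(πD²) = 4·0.290/(π·0.508²) = 1.431 m/s
Re = VD/ν = 1.431·0.508/7.88×10^-7 = 9.22×10^5 → turbulent
ε/D = 0.25/508 = 4.92×10^-4
Swamee-Jain: f = 0.01729
h_f = f(L/D)V²/(2g) = 0.01729·(1780/0.508)·1.431²/(2·9.81) = 6.322 m
Δp = ρg·h_f = 995.2·9.81·6.322 = 61.72 kPa

Δp ≈ 61.7 kPa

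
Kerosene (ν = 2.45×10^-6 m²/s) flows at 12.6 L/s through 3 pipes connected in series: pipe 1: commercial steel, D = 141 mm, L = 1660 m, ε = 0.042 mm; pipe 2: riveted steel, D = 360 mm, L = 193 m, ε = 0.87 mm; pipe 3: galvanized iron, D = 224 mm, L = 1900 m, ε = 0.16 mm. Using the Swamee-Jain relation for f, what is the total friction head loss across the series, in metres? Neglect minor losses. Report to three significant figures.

Pipe 1: V = 0.8069 m/s, Re = 4.64×10^4, ε/D = 2.98×10^-4, f = 0.02222, h_1 = f(L/D)V²/2g = 8.683 m
Pipe 2: V = 0.1238 m/s, Re = 1.82×10^4, ε/D = 0.00242, f = 0.03132, h_2 = f(L/D)V²/2g = 0.01311 m
Pipe 3: V = 0.3197 m/s, Re = 2.92×10^4, ε/D = 7.14×10^-4, f = 0.02553, h_3 = f(L/D)V²/2g = 1.128 m
Series → Q common, losses add: H = Σh = 9.824 m

H ≈ 9.82 m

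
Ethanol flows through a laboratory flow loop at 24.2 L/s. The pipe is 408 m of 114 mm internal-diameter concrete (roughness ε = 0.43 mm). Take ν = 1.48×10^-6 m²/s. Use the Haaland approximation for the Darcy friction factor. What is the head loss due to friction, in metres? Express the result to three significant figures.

h_f ≈ 29.3 m

V = 4Q/(πD²) = 4·0.0242/(π·0.114²) = 2.371 m/s
Re = VD/ν = 2.371·0.114/1.48×10^-6 = 1.83×10^5 → turbulent
ε/D = 0.43/114 = 0.00377
Haaland: f = 0.02855
h_f = f(L/D)V²/(2g) = 0.02855·(408/0.114)·2.371²/(2·9.81) = 29.28 m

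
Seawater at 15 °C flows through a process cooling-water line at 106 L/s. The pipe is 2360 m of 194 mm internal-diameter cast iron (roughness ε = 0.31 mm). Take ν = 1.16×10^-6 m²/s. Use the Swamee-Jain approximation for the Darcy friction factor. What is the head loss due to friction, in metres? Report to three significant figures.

V = 4Q/(πD²) = 4·0.106/(π·0.194²) = 3.586 m/s
Re = VD/ν = 3.586·0.194/1.16×10^-6 = 6.00×10^5 → turbulent
ε/D = 0.31/194 = 0.00160
Swamee-Jain: f = 0.02255
h_f = f(L/D)V²/(2g) = 0.02255·(2360/0.194)·3.586²/(2·9.81) = 179.8 m

h_f ≈ 180 m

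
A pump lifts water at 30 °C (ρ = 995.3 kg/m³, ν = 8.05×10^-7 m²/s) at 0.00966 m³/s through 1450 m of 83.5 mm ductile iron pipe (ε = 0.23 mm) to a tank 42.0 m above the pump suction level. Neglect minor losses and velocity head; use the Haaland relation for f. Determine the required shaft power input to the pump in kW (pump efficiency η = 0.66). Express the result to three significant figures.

P_shaft ≈ 16.4 kW

V = 4Q/(πD²) = 1.764 m/s; Re = 1.83×10^5; ε/D = 0.00275; f = 0.02629
h_f = f(L/D)V²/2g = 72.42 m
Total head H = z + h_f = 42.0 + 72.42 = 114.4 m
P_hyd = ρgQH = 995.3·9.81·0.00966·114.4 = 10.79 kW
P_shaft = P_hyd/η = 10.79/0.66 = 16.35 kW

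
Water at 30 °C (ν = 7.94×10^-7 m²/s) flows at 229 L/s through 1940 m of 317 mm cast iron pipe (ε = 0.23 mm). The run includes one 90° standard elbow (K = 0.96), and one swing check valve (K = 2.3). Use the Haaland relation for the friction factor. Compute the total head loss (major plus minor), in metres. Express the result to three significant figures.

H_L ≈ 50.0 m

V = 4Q/(πD²) = 2.902 m/s; V²/2g = 0.4291 m
Re = 1.16×10^6, ε/D = 7.26×10^-4 → f = 0.01852 (Haaland)
Major: h_f = f(L/D)·V²/2g = 0.01852·6120·0.4291 = 48.62 m
Minor: ΣK = 3.26; h_m = ΣK·V²/2g = 1.399 m
Total H_L = 48.62 + 1.399 = 50.02 m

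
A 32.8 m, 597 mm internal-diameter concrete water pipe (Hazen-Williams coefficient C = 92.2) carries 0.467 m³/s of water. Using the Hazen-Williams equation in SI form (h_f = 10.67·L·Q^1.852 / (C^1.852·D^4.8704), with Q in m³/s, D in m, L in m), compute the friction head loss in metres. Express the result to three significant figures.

h_f = 10.67·32.8·0.467^1.852 / (92.2^1.852·0.597^4.8704) = 0.2421 m

h_f ≈ 0.242 m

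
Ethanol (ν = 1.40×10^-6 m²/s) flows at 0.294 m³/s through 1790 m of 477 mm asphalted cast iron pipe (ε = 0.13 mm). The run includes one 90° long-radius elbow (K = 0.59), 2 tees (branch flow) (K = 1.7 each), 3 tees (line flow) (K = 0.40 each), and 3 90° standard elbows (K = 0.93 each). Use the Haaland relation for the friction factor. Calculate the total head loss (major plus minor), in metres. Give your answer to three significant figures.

V = 4Q/(πD²) = 1.645 m/s; V²/2g = 0.1380 m
Re = 5.61×10^5, ε/D = 2.73×10^-4 → f = 0.01581 (Haaland)
Major: h_f = f(L/D)·V²/2g = 0.01581·3753·0.1380 = 8.185 m
Minor: ΣK = 7.98; h_m = ΣK·V²/2g = 1.101 m
Total H_L = 8.185 + 1.101 = 9.286 m

H_L ≈ 9.29 m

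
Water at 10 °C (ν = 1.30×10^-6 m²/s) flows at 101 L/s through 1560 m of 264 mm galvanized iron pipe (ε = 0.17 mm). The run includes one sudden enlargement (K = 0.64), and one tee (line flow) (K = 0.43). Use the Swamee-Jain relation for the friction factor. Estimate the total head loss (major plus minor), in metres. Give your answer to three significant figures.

H_L ≈ 19.5 m

V = 4Q/(πD²) = 1.845 m/s; V²/2g = 0.1735 m
Re = 3.75×10^5, ε/D = 6.44×10^-4 → f = 0.01887 (Swamee-Jain)
Major: h_f = f(L/D)·V²/2g = 0.01887·5909·0.1735 = 19.35 m
Minor: ΣK = 1.07; h_m = ΣK·V²/2g = 0.1857 m
Total H_L = 19.35 + 0.1857 = 19.54 m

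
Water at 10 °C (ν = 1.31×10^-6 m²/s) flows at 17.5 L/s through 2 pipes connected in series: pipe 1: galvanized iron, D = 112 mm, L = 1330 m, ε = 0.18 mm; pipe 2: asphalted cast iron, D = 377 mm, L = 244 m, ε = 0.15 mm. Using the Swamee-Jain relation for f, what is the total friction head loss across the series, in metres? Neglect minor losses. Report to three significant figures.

Pipe 1: V = 1.776 m/s, Re = 1.52×10^5, ε/D = 0.00161, f = 0.02363, h_1 = f(L/D)V²/2g = 45.13 m
Pipe 2: V = 0.1568 m/s, Re = 4.51×10^4, ε/D = 3.98×10^-4, f = 0.02269, h_2 = f(L/D)V²/2g = 0.01839 m
Series → Q common, losses add: H = Σh = 45.15 m

H ≈ 45.1 m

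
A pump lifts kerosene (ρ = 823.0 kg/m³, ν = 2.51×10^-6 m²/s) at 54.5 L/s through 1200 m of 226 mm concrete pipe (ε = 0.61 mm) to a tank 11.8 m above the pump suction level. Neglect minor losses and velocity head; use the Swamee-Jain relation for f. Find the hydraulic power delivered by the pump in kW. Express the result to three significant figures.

P_hyd ≈ 11.1 kW

V = 4Q/(πD²) = 1.359 m/s; Re = 1.22×10^5; ε/D = 0.00270; f = 0.02679
h_f = f(L/D)V²/2g = 13.38 m
Total head H = z + h_f = 11.8 + 13.38 = 25.18 m
P_hyd = ρgQH = 823.0·9.81·0.0545·25.18 = 11.08 kW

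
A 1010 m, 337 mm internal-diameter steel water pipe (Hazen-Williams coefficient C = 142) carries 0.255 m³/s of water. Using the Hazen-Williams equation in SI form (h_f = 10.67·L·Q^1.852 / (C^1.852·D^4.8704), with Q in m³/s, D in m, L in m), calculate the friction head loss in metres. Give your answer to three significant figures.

h_f ≈ 17.7 m

h_f = 10.67·1010·0.255^1.852 / (142^1.852·0.337^4.8704) = 17.70 m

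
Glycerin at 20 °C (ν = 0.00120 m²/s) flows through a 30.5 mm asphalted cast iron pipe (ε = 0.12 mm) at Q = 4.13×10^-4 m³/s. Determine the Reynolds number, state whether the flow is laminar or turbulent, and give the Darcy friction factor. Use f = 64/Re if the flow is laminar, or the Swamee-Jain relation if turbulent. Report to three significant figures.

V = 4Q/(πD²) = 0.5653 m/s
Re = VD/ν = 0.5653·0.0305/0.00120 = 14.4
Re < 2300 → laminar → f = 64/Re = 4.455

Re ≈ 14.4; laminar; f = 64/Re ≈ 4.45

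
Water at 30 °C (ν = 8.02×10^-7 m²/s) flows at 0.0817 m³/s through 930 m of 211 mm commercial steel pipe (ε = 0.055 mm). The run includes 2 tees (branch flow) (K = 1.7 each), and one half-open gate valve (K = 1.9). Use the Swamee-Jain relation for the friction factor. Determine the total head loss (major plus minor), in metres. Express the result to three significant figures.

H_L ≈ 20.9 m

V = 4Q/(πD²) = 2.337 m/s; V²/2g = 0.2783 m
Re = 6.15×10^5, ε/D = 2.61×10^-4 → f = 0.01582 (Swamee-Jain)
Major: h_f = f(L/D)·V²/2g = 0.01582·4408·0.2783 = 19.40 m
Minor: ΣK = 5.30; h_m = ΣK·V²/2g = 1.475 m
Total H_L = 19.40 + 1.475 = 20.88 m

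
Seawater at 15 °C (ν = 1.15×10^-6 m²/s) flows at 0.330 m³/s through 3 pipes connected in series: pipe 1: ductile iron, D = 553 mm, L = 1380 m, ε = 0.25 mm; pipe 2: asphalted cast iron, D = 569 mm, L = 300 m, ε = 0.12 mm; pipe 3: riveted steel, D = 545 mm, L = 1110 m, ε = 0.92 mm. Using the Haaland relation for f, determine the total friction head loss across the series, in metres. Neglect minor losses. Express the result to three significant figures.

Pipe 1: V = 1.374 m/s, Re = 6.61×10^5, ε/D = 4.52×10^-4, f = 0.01706, h_1 = f(L/D)V²/2g = 4.096 m
Pipe 2: V = 1.298 m/s, Re = 6.42×10^5, ε/D = 2.11×10^-4, f = 0.01511, h_2 = f(L/D)V²/2g = 0.6837 m
Pipe 3: V = 1.415 m/s, Re = 6.70×10^5, ε/D = 0.00169, f = 0.02272, h_3 = f(L/D)V²/2g = 4.719 m
Series → Q common, losses add: H = Σh = 9.499 m

H ≈ 9.50 m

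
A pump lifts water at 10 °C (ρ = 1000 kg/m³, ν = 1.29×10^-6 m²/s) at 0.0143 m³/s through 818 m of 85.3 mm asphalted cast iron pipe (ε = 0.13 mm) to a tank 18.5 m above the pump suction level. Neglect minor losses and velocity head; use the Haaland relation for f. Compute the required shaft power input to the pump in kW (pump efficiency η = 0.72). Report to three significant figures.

P_shaft ≈ 17.3 kW

V = 4Q/(πD²) = 2.502 m/s; Re = 1.65×10^5; ε/D = 0.00152; f = 0.02298
h_f = f(L/D)V²/2g = 70.34 m
Total head H = z + h_f = 18.5 + 70.34 = 88.84 m
P_hyd = ρgQH = 1000·9.81·0.0143·88.84 = 12.46 kW
P_shaft = P_hyd/η = 12.46/0.72 = 17.31 kW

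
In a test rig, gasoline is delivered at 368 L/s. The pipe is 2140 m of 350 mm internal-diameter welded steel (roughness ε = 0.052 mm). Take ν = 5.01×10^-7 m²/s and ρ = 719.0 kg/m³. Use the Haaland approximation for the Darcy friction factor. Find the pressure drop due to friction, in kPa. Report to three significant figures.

Δp ≈ 430 kPa

V = 4Q/(πD²) = 4·0.368/(π·0.350²) = 3.825 m/s
Re = VD/ν = 3.825·0.350/5.01×10^-7 = 2.67×10^6 → turbulent
ε/D = 0.052/350 = 1.49×10^-4
Haaland: f = 0.01338
h_f = f(L/D)V²/(2g) = 0.01338·(2140/0.350)·3.825²/(2·9.81) = 61.02 m
Δp = ρg·h_f = 719.0·9.81·61.02 = 430.4 kPa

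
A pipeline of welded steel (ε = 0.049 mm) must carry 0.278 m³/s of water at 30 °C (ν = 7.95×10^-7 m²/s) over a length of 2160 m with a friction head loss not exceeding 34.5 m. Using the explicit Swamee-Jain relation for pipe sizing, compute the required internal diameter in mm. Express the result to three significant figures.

D ≈ 357 mm

Swamee-Jain (Type III): D = 0.66·[ε^1.25·(LQ²/(gh_f))^4.75 + ν·Q^9.4·(L/(gh_f))^5.2]^0.04
LQ²/(gh_f) = 0.4932; L/(gh_f) = 6.382
Term 1 = ε^1.25·(…)^4.75 = 1.43×10^-7; Term 2 = ν·Q^9.4·(…)^5.2 = 7.25×10^-8
D = 0.66·(1.43×10^-7 + 7.25×10^-8)^0.04 = 0.3572 m = 357 mm
Check: V = 2.77 m/s, Re = 1.25×10^6, f = 0.01382, h_f = 32.8 m ≈ 34.5 m ✓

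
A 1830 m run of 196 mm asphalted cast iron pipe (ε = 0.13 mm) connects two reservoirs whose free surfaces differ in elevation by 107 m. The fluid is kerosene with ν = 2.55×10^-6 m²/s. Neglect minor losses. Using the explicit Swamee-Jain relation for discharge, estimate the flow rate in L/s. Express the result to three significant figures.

Swamee-Jain (Type II): Q = -0.965·√(gD⁵h_f/L)·ln[ε/(3.7D) + √(3.17ν²L/(gD³h_f))]
√(gD⁵h_f/L) = √(9.81·0.196⁵·107/1830) = 0.01288
ε/(3.7D) = 1.79×10^-4; √(3.17ν²L/(gD³h_f)) = 6.91×10^-5
Q = -0.965·0.01288·ln(2.483×10^-4) = 0.1032 m³/s
Check: V = 3.42 m/s, Re = 2.63×10^5, f = 0.01937, h_f = 108 m ≈ 107 m ✓

Q ≈ 103 L/s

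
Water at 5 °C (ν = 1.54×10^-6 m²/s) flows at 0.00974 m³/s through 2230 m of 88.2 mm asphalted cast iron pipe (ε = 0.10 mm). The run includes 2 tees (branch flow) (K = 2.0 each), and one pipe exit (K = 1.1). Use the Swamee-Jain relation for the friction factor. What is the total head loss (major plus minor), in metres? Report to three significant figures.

H_L ≈ 75.9 m

V = 4Q/(πD²) = 1.594 m/s; V²/2g = 0.1295 m
Re = 9.13×10^4, ε/D = 0.00113 → f = 0.02298 (Swamee-Jain)
Major: h_f = f(L/D)·V²/2g = 0.02298·25283·0.1295 = 75.27 m
Minor: ΣK = 5.10; h_m = ΣK·V²/2g = 0.6606 m
Total H_L = 75.27 + 0.6606 = 75.93 m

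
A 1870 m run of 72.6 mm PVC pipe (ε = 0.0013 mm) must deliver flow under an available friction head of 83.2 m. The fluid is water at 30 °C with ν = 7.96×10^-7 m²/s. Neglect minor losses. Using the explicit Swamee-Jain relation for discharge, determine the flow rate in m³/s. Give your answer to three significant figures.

Q ≈ 0.00822 m³/s

Swamee-Jain (Type II): Q = -0.965·√(gD⁵h_f/L)·ln[ε/(3.7D) + √(3.17ν²L/(gD³h_f))]
√(gD⁵h_f/L) = √(9.81·0.0726⁵·83.2/1870) = 9.382×10^-4
ε/(3.7D) = 4.84×10^-6; √(3.17ν²L/(gD³h_f)) = 1.10×10^-4
Q = -0.965·9.382×10^-4·ln(1.145×10^-4) = 0.008216 m³/s
Check: V = 1.98 m/s, Re = 1.81×10^5, f = 0.01599, h_f = 82.7 m ≈ 83.2 m ✓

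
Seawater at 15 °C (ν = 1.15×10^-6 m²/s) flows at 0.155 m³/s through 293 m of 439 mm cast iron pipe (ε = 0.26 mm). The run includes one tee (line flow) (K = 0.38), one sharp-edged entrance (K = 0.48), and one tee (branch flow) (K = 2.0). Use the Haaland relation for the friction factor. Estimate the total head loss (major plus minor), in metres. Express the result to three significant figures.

V = 4Q/(πD²) = 1.024 m/s; V²/2g = 0.05345 m
Re = 3.91×10^5, ε/D = 5.92×10^-4 → f = 0.01833 (Haaland)
Major: h_f = f(L/D)·V²/2g = 0.01833·667.4·0.05345 = 0.6540 m
Minor: ΣK = 2.86; h_m = ΣK·V²/2g = 0.1529 m
Total H_L = 0.6540 + 0.1529 = 0.8068 m

H_L ≈ 0.807 m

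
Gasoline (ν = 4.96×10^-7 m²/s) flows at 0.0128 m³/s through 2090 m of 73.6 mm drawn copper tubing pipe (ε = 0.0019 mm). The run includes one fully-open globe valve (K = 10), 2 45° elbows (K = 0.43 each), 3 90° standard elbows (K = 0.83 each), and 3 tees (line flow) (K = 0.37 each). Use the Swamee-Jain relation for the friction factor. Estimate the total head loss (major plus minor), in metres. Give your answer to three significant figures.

H_L ≈ 187 m

V = 4Q/(πD²) = 3.009 m/s; V²/2g = 0.4613 m
Re = 4.46×10^5, ε/D = 2.58×10^-5 → f = 0.01374 (Swamee-Jain)
Major: h_f = f(L/D)·V²/2g = 0.01374·28397·0.4613 = 180.0 m
Minor: ΣK = 14.5; h_m = ΣK·V²/2g = 6.671 m
Total H_L = 180.0 + 6.671 = 186.6 m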